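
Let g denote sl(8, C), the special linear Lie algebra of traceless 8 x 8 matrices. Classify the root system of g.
This is sl(8), which has dimension 8^2 - 1 = 63 and rank 8 - 1 = 7 (a Cartan subalgebra is the diagonal traceless matrices). In the classification of classical Lie algebras, the special linear algebra sl(n+1) has type A_n; here n = 7, so the Dynkin diagram is a chain of 7 nodes with single edges (A_7). Hence the type is A_7.

A_7 (sl(8))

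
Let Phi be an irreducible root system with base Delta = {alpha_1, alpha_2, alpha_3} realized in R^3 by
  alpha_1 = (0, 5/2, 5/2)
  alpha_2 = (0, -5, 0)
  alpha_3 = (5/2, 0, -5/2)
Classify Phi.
Compute the Cartan integers a_ij = 2(alpha_i, alpha_j)/(alpha_j, alpha_j); the resulting 3x3 Cartan matrix is
[[2, -1, -1], [-2, 2, 0], [-1, 0, 2]].
The roots have two lengths (squared-length ratio 2:1); the short ones are alpha_{1,3}. The associated Dynkin diagram is a chain of 3 nodes with a double edge at one end; the terminal node there is the unique long simple root (C_3), so the type is C_3 (the algebra sp(6)).

C3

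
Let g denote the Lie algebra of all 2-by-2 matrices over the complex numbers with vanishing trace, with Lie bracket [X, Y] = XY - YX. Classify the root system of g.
type A_1

This is sl(2), which has dimension 2^2 - 1 = 3 and rank 2 - 1 = 1 (a Cartan subalgebra is the diagonal traceless matrices). In the classification of classical Lie algebras, the special linear algebra sl(n+1) has type A_n; here n = 1, so the Dynkin diagram is a chain of 1 nodes with single edges (A_1). Hence the type is A_1.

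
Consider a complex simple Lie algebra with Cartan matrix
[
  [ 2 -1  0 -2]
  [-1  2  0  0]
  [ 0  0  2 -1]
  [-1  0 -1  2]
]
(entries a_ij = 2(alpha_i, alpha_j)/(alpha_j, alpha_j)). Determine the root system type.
The matrix has rank 4 with 2's on the diagonal. Reading the off-diagonal entries as Dynkin edges (a single edge where a_ij = a_ji = -1; a double or triple edge where a_ij * a_ji = 2 or 3), the diagram is a chain of 4 nodes with a double edge between the middle two (F_4). One simple-root ordering that puts it in standard form is (alpha_2, alpha_1, alpha_4, alpha_3). So the algebra is type F_4.

F_4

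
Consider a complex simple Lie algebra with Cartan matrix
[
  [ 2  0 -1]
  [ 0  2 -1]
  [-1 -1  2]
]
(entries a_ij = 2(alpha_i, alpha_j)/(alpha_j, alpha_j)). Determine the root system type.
The matrix has rank 3 with 2's on the diagonal. Reading the off-diagonal entries as Dynkin edges (a single edge where a_ij = a_ji = -1; a double or triple edge where a_ij * a_ji = 2 or 3), the diagram is a chain of 3 nodes with single edges (A_3). One simple-root ordering that puts it in standard form is (alpha_2, alpha_3, alpha_1). So the algebra is type A_3, i.e. sl(4).

type A_3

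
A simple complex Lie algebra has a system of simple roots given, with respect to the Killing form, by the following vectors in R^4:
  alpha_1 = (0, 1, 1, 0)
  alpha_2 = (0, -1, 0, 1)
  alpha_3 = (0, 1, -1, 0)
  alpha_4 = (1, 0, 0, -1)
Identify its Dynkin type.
type D_4

Compute the Cartan integers a_ij = 2(alpha_i, alpha_j)/(alpha_j, alpha_j); the resulting 4x4 Cartan matrix is
[[2, -1, 0, 0], [-1, 2, -1, -1], [0, -1, 2, 0], [0, -1, 0, 2]].
All simple roots have the same length, so the diagram is simply laced. The associated Dynkin diagram is a chain of 2 nodes with a fork of two nodes at one end (D_4), so the type is D_4 (the algebra so(8)).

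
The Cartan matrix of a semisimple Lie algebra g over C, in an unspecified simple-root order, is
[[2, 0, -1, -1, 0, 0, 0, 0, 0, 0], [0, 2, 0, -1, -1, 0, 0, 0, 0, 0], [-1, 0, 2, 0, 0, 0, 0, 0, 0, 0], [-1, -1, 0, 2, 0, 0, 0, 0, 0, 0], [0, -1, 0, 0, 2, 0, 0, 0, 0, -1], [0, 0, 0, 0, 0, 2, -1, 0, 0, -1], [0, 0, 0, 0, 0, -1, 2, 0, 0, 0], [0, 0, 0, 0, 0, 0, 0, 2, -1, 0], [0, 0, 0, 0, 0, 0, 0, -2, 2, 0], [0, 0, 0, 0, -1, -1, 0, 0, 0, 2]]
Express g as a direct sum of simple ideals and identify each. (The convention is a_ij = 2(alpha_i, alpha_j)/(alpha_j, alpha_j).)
The diagram associated to this matrix has two connected components: the simple roots {alpha_1, alpha_2, alpha_3, alpha_4, alpha_5, alpha_6, alpha_7, alpha_10} form a chain of 8 nodes with single edges (A_8), and {alpha_8, alpha_9} form a chain of 2 nodes with a double edge at one end; the terminal node there is the unique short simple root (B_2). A semisimple Lie algebra decomposes uniquely as the direct sum of simple ideals, one per connected component of its Dynkin diagram, so g ≅ A_8 ⊕ B_2 (dimension 80 + 10 = 90).

type A_8 ⊕ type B_2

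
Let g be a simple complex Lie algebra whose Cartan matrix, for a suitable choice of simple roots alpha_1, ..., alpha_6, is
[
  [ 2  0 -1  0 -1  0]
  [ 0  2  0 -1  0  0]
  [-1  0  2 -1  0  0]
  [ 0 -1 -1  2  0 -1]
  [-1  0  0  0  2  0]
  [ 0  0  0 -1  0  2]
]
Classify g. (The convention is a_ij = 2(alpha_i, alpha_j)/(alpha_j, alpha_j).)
The matrix has rank 6 with 2's on the diagonal. Reading the off-diagonal entries as Dynkin edges (a single edge where a_ij = a_ji = -1; a double or triple edge where a_ij * a_ji = 2 or 3), the diagram is a chain of 4 nodes with a fork of two nodes at one end (D_6). One simple-root ordering that puts it in standard form is (alpha_5, alpha_1, alpha_3, alpha_4, alpha_6, alpha_2). So the algebra is type D_6, i.e. so(12).

type D_6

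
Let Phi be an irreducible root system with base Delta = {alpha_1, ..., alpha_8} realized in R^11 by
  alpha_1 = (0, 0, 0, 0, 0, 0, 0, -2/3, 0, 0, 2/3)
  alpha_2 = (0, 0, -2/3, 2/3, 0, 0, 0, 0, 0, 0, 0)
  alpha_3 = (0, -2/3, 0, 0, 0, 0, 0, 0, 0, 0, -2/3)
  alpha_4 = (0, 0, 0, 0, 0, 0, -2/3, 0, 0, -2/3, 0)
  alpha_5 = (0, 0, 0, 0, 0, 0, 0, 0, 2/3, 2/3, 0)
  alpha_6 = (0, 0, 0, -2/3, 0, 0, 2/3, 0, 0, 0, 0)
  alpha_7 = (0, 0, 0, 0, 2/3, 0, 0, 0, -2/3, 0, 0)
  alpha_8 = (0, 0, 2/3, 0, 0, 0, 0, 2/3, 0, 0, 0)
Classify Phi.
Compute the Cartan integers a_ij = 2(alpha_i, alpha_j)/(alpha_j, alpha_j); the resulting 8x8 Cartan matrix is
[[2, 0, -1, 0, 0, 0, 0, -1], [0, 2, 0, 0, 0, -1, 0, -1], [-1, 0, 2, 0, 0, 0, 0, 0], [0, 0, 0, 2, -1, -1, 0, 0], [0, 0, 0, -1, 2, 0, -1, 0], [0, -1, 0, -1, 0, 2, 0, 0], [0, 0, 0, 0, -1, 0, 2, 0], [-1, -1, 0, 0, 0, 0, 0, 2]].
All simple roots have the same length, so the diagram is simply laced. The associated Dynkin diagram is a chain of 8 nodes with single edges (A_8), so the type is A_8 (the algebra sl(9)).

A8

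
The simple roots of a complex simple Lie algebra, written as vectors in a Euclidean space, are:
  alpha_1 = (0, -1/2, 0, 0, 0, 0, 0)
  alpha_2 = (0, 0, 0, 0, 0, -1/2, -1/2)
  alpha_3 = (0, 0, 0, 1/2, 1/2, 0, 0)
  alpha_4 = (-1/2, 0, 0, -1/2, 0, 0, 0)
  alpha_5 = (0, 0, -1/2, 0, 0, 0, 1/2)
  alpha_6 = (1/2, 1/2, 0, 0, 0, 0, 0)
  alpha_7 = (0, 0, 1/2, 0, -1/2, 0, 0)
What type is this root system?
Compute the Cartan integers a_ij = 2(alpha_i, alpha_j)/(alpha_j, alpha_j); the resulting 7x7 Cartan matrix is
[[2, 0, 0, 0, 0, -1, 0], [0, 2, 0, 0, -1, 0, 0], [0, 0, 2, -1, 0, 0, -1], [0, 0, -1, 2, 0, -1, 0], [0, -1, 0, 0, 2, 0, -1], [-2, 0, 0, -1, 0, 2, 0], [0, 0, -1, 0, -1, 0, 2]].
The roots have two lengths (squared-length ratio 2:1); the short ones are alpha_{1}. The associated Dynkin diagram is a chain of 7 nodes with a double edge at one end; the terminal node there is the unique short simple root (B_7), so the type is B_7 (the algebra so(15)).

B_7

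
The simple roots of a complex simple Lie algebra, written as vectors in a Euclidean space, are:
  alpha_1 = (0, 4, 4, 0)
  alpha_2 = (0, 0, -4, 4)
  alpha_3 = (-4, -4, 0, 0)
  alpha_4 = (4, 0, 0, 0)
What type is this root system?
Compute the Cartan integers a_ij = 2(alpha_i, alpha_j)/(alpha_j, alpha_j); the resulting 4x4 Cartan matrix is
[[2, -1, -1, 0], [-1, 2, 0, 0], [-1, 0, 2, -2], [0, 0, -1, 2]].
The roots have two lengths (squared-length ratio 2:1); the short ones are alpha_{4}. The associated Dynkin diagram is a chain of 4 nodes with a double edge at one end; the terminal node there is the unique short simple root (B_4), so the type is B_4 (the algebra so(9)).

B_4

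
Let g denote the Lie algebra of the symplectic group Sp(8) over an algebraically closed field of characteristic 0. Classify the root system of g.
C_4

This is sp(8), which has dimension 8(8+1)/2 = 36 and rank 8/2 = 4. In the classification of classical Lie algebras, the symplectic algebra sp(2n) has type C_n; here n = 4, so the Dynkin diagram is a chain of 4 nodes with a double edge at one end; the terminal node there is the unique long simple root (C_4). Hence the type is C_4.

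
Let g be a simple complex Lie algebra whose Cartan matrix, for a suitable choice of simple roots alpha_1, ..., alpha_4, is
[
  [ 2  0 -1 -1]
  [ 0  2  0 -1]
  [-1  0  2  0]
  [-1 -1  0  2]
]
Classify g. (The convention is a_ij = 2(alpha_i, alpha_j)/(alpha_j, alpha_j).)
The matrix has rank 4 with 2's on the diagonal. Reading the off-diagonal entries as Dynkin edges (a single edge where a_ij = a_ji = -1; a double or triple edge where a_ij * a_ji = 2 or 3), the diagram is a chain of 4 nodes with single edges (A_4). One simple-root ordering that puts it in standard form is (alpha_3, alpha_1, alpha_4, alpha_2). So the algebra is type A_4, i.e. sl(5).

A4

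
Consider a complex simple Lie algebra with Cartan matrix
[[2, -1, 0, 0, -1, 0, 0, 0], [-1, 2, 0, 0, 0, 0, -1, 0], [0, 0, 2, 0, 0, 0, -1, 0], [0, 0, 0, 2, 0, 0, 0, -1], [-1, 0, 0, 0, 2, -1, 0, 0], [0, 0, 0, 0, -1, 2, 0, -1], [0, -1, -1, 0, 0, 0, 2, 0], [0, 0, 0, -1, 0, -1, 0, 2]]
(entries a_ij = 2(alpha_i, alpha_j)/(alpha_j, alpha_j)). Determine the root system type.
The matrix has rank 8 with 2's on the diagonal. Reading the off-diagonal entries as Dynkin edges (a single edge where a_ij = a_ji = -1; a double or triple edge where a_ij * a_ji = 2 or 3), the diagram is a chain of 8 nodes with single edges (A_8). One simple-root ordering that puts it in standard form is (alpha_4, alpha_8, alpha_6, alpha_5, alpha_1, alpha_2, alpha_7, alpha_3). So the algebra is type A_8, i.e. sl(9).

A_8 (sl(9))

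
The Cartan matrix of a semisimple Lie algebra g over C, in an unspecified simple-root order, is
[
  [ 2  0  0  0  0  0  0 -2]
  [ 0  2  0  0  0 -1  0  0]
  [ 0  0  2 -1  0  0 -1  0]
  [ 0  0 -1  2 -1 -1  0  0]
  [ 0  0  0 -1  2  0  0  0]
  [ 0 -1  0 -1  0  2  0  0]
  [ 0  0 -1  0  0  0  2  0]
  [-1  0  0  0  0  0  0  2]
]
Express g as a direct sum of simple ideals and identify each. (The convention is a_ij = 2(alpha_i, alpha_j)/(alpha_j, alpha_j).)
The diagram associated to this matrix has two connected components: the simple roots {alpha_1, alpha_8} form a chain of 2 nodes with a double edge at one end; the terminal node there is the unique short simple root (B_2), and {alpha_2, alpha_3, alpha_4, alpha_5, alpha_6, alpha_7} form a chain of 5 nodes with one extra node attached to the third node from one end (E_6). A semisimple Lie algebra decomposes uniquely as the direct sum of simple ideals, one per connected component of its Dynkin diagram, so g ≅ B_2 ⊕ E_6 (dimension 10 + 78 = 88).

type B_2 + type E_6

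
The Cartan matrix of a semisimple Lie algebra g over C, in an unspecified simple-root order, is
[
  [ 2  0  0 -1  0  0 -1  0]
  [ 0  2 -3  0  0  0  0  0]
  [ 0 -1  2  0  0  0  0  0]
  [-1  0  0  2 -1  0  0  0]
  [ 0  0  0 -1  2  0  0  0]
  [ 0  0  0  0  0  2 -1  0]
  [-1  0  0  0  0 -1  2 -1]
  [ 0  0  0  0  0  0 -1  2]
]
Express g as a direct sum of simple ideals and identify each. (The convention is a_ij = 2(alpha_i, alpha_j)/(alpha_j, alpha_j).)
type D_6 ⊕ type G_2

The diagram associated to this matrix has two connected components: the simple roots {alpha_1, alpha_4, alpha_5, alpha_6, alpha_7, alpha_8} form a chain of 4 nodes with a fork of two nodes at one end (D_6), and {alpha_2, alpha_3} form two nodes joined by a triple edge (G_2). A semisimple Lie algebra decomposes uniquely as the direct sum of simple ideals, one per connected component of its Dynkin diagram, so g ≅ D_6 ⊕ G_2 (dimension 66 + 14 = 80).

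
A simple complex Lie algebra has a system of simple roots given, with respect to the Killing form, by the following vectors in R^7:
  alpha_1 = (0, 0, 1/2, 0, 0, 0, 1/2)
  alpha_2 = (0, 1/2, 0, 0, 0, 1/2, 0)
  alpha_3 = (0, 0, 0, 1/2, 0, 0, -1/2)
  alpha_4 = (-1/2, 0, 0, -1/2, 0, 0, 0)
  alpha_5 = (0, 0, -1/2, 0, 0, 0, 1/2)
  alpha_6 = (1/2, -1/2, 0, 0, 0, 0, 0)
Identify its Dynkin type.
D_6 (so(12))

Compute the Cartan integers a_ij = 2(alpha_i, alpha_j)/(alpha_j, alpha_j); the resulting 6x6 Cartan matrix is
[[2, 0, -1, 0, 0, 0], [0, 2, 0, 0, 0, -1], [-1, 0, 2, -1, -1, 0], [0, 0, -1, 2, 0, -1], [0, 0, -1, 0, 2, 0], [0, -1, 0, -1, 0, 2]].
All simple roots have the same length, so the diagram is simply laced. The associated Dynkin diagram is a chain of 4 nodes with a fork of two nodes at one end (D_6), so the type is D_6 (the algebra so(12)).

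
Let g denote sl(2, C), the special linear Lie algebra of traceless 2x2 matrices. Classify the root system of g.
A_1

This is sl(2), which has dimension 2^2 - 1 = 3 and rank 2 - 1 = 1 (a Cartan subalgebra is the diagonal traceless matrices). In the classification of classical Lie algebras, the special linear algebra sl(n+1) has type A_n; here n = 1, so the Dynkin diagram is a chain of 1 nodes with single edges (A_1). Hence the type is A_1.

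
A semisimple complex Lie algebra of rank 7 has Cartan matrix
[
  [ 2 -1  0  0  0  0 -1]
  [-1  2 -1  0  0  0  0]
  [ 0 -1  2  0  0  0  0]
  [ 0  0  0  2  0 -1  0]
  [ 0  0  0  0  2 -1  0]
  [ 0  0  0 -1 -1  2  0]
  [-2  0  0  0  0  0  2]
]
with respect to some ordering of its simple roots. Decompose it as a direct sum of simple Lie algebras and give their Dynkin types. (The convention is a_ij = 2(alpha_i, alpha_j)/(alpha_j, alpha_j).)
type A_3 ⊕ type C_4

The diagram associated to this matrix has two connected components: the simple roots {alpha_4, alpha_5, alpha_6} form a chain of 3 nodes with single edges (A_3), and {alpha_1, alpha_2, alpha_3, alpha_7} form a chain of 4 nodes with a double edge at one end; the terminal node there is the unique long simple root (C_4). A semisimple Lie algebra decomposes uniquely as the direct sum of simple ideals, one per connected component of its Dynkin diagram, so g ≅ A_3 ⊕ C_4 (dimension 15 + 36 = 51).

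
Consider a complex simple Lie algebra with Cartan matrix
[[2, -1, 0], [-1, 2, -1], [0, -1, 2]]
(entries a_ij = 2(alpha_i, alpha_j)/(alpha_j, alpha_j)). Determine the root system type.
A_3 (sl(4))

The matrix has rank 3 with 2's on the diagonal. Reading the off-diagonal entries as Dynkin edges (a single edge where a_ij = a_ji = -1; a double or triple edge where a_ij * a_ji = 2 or 3), the diagram is a chain of 3 nodes with single edges (A_3). One simple-root ordering that puts it in standard form is (alpha_3, alpha_2, alpha_1). So the algebra is type A_3, i.e. sl(4).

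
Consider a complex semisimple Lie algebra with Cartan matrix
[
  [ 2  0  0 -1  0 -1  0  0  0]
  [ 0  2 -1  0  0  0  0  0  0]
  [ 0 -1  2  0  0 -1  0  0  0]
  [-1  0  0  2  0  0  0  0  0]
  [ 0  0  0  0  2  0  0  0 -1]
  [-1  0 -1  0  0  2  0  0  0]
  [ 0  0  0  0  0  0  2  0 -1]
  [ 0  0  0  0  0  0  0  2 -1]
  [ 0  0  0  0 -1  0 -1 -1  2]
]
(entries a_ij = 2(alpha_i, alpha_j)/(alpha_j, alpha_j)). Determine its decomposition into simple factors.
A_5 (sl(6)) + D_4 (so(8))

The diagram associated to this matrix has two connected components: the simple roots {alpha_1, alpha_2, alpha_3, alpha_4, alpha_6} form a chain of 5 nodes with single edges (A_5), and {alpha_5, alpha_7, alpha_8, alpha_9} form a chain of 2 nodes with a fork of two nodes at one end (D_4). A semisimple Lie algebra decomposes uniquely as the direct sum of simple ideals, one per connected component of its Dynkin diagram, so g ≅ A_5 ⊕ D_4 (dimension 35 + 28 = 63).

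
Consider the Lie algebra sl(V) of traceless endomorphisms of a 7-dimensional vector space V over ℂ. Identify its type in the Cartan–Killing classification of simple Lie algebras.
This is sl(7), which has dimension 7^2 - 1 = 48 and rank 7 - 1 = 6 (a Cartan subalgebra is the diagonal traceless matrices). In the classification of classical Lie algebras, the special linear algebra sl(n+1) has type A_n; here n = 6, so the Dynkin diagram is a chain of 6 nodes with single edges (A_6). Hence the type is A_6.

A_6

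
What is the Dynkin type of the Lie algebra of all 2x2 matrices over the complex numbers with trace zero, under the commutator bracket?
A1

This is sl(2), which has dimension 2^2 - 1 = 3 and rank 2 - 1 = 1 (a Cartan subalgebra is the diagonal traceless matrices). In the classification of classical Lie algebras, the special linear algebra sl(n+1) has type A_n; here n = 1, so the Dynkin diagram is a chain of 1 nodes with single edges (A_1). Hence the type is A_1.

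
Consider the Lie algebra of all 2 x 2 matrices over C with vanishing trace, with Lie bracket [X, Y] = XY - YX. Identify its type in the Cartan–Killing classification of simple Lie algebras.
type A_1

This is sl(2), which has dimension 2^2 - 1 = 3 and rank 2 - 1 = 1 (a Cartan subalgebra is the diagonal traceless matrices). In the classification of classical Lie algebras, the special linear algebra sl(n+1) has type A_n; here n = 1, so the Dynkin diagram is a chain of 1 nodes with single edges (A_1). Hence the type is A_1.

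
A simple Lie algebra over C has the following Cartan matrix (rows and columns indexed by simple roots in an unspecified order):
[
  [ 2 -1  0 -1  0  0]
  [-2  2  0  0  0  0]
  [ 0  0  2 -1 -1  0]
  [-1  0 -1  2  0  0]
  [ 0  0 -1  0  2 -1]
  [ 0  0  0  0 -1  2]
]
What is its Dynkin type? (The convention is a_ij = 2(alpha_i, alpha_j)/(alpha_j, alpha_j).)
The matrix has rank 6 with 2's on the diagonal. Reading the off-diagonal entries as Dynkin edges (a single edge where a_ij = a_ji = -1; a double or triple edge where a_ij * a_ji = 2 or 3), the diagram is a chain of 6 nodes with a double edge at one end; the terminal node there is the unique long simple root (C_6). One simple-root ordering that puts it in standard form is (alpha_6, alpha_5, alpha_3, alpha_4, alpha_1, alpha_2). So the algebra is type C_6, i.e. sp(12).

type C_6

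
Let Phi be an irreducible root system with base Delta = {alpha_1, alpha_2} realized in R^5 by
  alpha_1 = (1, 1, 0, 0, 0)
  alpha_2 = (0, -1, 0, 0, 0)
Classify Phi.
B2

Compute the Cartan integers a_ij = 2(alpha_i, alpha_j)/(alpha_j, alpha_j); the resulting 2x2 Cartan matrix is
[[2, -2], [-1, 2]].
The roots have two lengths (squared-length ratio 2:1); the short ones are alpha_{2}. The associated Dynkin diagram is a chain of 2 nodes with a double edge at one end; the terminal node there is the unique short simple root (B_2), so the type is B_2 (the algebra so(5)).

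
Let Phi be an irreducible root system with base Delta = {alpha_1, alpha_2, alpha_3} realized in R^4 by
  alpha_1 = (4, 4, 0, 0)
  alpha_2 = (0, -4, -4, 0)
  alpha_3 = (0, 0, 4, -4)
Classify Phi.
Compute the Cartan integers a_ij = 2(alpha_i, alpha_j)/(alpha_j, alpha_j); the resulting 3x3 Cartan matrix is
[[2, -1, 0], [-1, 2, -1], [0, -1, 2]].
All simple roots have the same length, so the diagram is simply laced. The associated Dynkin diagram is a chain of 3 nodes with single edges (A_3), so the type is A_3 (the algebra sl(4)).

type A_3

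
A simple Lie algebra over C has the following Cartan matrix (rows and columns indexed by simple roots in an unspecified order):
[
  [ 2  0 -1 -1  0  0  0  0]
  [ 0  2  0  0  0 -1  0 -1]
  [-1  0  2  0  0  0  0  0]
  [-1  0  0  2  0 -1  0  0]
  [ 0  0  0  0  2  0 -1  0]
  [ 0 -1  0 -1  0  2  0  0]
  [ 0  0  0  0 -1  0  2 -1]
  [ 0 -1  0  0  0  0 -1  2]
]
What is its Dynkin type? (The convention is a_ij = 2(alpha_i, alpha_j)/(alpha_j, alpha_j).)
The matrix has rank 8 with 2's on the diagonal. Reading the off-diagonal entries as Dynkin edges (a single edge where a_ij = a_ji = -1; a double or triple edge where a_ij * a_ji = 2 or 3), the diagram is a chain of 8 nodes with single edges (A_8). One simple-root ordering that puts it in standard form is (alpha_3, alpha_1, alpha_4, alpha_6, alpha_2, alpha_8, alpha_7, alpha_5). So the algebra is type A_8, i.e. sl(9).

A_8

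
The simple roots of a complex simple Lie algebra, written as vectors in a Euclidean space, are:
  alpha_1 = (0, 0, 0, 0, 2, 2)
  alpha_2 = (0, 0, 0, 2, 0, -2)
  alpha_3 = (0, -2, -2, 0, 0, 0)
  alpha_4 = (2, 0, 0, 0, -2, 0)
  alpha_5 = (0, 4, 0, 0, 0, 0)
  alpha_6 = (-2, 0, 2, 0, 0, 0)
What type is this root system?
C6

Compute the Cartan integers a_ij = 2(alpha_i, alpha_j)/(alpha_j, alpha_j); the resulting 6x6 Cartan matrix is
[[2, -1, 0, -1, 0, 0], [-1, 2, 0, 0, 0, 0], [0, 0, 2, 0, -1, -1], [-1, 0, 0, 2, 0, -1], [0, 0, -2, 0, 2, 0], [0, 0, -1, -1, 0, 2]].
The roots have two lengths (squared-length ratio 2:1); the short ones are alpha_{1,2,3,4,6}. The associated Dynkin diagram is a chain of 6 nodes with a double edge at one end; the terminal node there is the unique long simple root (C_6), so the type is C_6 (the algebra sp(12)).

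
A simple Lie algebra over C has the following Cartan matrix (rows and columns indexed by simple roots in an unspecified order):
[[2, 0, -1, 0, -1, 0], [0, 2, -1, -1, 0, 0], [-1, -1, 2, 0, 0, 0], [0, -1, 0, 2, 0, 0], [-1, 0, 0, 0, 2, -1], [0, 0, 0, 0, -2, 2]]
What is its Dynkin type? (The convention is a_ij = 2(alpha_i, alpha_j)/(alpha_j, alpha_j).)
C_6 (sp(12))

The matrix has rank 6 with 2's on the diagonal. Reading the off-diagonal entries as Dynkin edges (a single edge where a_ij = a_ji = -1; a double or triple edge where a_ij * a_ji = 2 or 3), the diagram is a chain of 6 nodes with a double edge at one end; the terminal node there is the unique long simple root (C_6). One simple-root ordering that puts it in standard form is (alpha_4, alpha_2, alpha_3, alpha_1, alpha_5, alpha_6). So the algebra is type C_6, i.e. sp(12).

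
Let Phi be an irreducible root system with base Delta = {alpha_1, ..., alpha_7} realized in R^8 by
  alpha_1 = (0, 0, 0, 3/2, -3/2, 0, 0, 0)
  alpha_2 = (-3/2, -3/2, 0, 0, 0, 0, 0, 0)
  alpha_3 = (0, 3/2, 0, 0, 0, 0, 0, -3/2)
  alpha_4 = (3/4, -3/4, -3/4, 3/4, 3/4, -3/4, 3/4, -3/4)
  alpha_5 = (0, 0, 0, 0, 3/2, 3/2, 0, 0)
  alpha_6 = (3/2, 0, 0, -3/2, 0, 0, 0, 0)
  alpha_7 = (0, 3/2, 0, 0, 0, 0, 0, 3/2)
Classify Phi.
Compute the Cartan integers a_ij = 2(alpha_i, alpha_j)/(alpha_j, alpha_j); the resulting 7x7 Cartan matrix is
[[2, 0, 0, 0, -1, -1, 0], [0, 2, -1, 0, 0, -1, -1], [0, -1, 2, 0, 0, 0, 0], [0, 0, 0, 2, 0, 0, -1], [-1, 0, 0, 0, 2, 0, 0], [-1, -1, 0, 0, 0, 2, 0], [0, -1, 0, -1, 0, 0, 2]].
All simple roots have the same length, so the diagram is simply laced. The associated Dynkin diagram is a chain of 6 nodes with one extra node attached to the third node from one end (E_7), so the type is E_7.

E_7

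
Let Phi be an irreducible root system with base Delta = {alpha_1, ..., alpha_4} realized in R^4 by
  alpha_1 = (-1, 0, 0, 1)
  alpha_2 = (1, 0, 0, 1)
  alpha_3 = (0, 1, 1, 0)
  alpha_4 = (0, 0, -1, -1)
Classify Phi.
Compute the Cartan integers a_ij = 2(alpha_i, alpha_j)/(alpha_j, alpha_j); the resulting 4x4 Cartan matrix is
[[2, 0, 0, -1], [0, 2, 0, -1], [0, 0, 2, -1], [-1, -1, -1, 2]].
All simple roots have the same length, so the diagram is simply laced. The associated Dynkin diagram is a chain of 2 nodes with a fork of two nodes at one end (D_4), so the type is D_4 (the algebra so(8)).

type D_4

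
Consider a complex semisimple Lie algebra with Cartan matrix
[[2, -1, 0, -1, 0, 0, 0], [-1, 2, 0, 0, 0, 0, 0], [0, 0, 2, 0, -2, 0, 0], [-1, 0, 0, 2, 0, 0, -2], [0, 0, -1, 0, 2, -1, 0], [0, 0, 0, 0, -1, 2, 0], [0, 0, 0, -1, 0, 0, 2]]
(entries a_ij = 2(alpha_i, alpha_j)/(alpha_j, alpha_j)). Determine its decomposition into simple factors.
The diagram associated to this matrix has two connected components: the simple roots {alpha_1, alpha_2, alpha_4, alpha_7} form a chain of 4 nodes with a double edge at one end; the terminal node there is the unique short simple root (B_4), and {alpha_3, alpha_5, alpha_6} form a chain of 3 nodes with a double edge at one end; the terminal node there is the unique long simple root (C_3). A semisimple Lie algebra decomposes uniquely as the direct sum of simple ideals, one per connected component of its Dynkin diagram, so g ≅ B_4 ⊕ C_3 (dimension 36 + 21 = 57).

type B_4 + type C_3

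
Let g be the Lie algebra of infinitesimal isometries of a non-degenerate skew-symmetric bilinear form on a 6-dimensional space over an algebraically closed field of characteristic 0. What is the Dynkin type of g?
This is sp(6), which has dimension 6(6+1)/2 = 21 and rank 6/2 = 3. In the classification of classical Lie algebras, the symplectic algebra sp(2n) has type C_n; here n = 3, so the Dynkin diagram is a chain of 3 nodes with a double edge at one end; the terminal node there is the unique long simple root (C_3). Hence the type is C_3.

type C_3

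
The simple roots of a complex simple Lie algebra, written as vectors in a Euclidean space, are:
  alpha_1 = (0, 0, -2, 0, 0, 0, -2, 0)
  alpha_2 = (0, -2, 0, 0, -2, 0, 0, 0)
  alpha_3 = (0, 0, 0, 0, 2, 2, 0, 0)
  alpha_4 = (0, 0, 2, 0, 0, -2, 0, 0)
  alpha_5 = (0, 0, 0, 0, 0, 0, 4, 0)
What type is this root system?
C_5

Compute the Cartan integers a_ij = 2(alpha_i, alpha_j)/(alpha_j, alpha_j); the resulting 5x5 Cartan matrix is
[[2, 0, 0, -1, -1], [0, 2, -1, 0, 0], [0, -1, 2, -1, 0], [-1, 0, -1, 2, 0], [-2, 0, 0, 0, 2]].
The roots have two lengths (squared-length ratio 2:1); the short ones are alpha_{1,2,3,4}. The associated Dynkin diagram is a chain of 5 nodes with a double edge at one end; the terminal node there is the unique long simple root (C_5), so the type is C_5 (the algebra sp(10)).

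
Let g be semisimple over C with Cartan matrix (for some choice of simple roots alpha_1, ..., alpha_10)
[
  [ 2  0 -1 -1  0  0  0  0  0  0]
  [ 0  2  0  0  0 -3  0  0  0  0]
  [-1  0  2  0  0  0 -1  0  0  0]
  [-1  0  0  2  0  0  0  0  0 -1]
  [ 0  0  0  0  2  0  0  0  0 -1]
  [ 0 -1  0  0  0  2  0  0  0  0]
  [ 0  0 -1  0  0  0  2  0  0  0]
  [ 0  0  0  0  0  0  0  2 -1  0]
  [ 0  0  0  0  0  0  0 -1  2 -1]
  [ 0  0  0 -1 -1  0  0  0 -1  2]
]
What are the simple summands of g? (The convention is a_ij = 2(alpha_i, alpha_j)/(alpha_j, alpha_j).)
type E_8 ⊕ type G_2

The diagram associated to this matrix has two connected components: the simple roots {alpha_1, alpha_3, alpha_4, alpha_5, alpha_7, alpha_8, alpha_9, alpha_10} form a chain of 7 nodes with one extra node attached to the third node from one end (E_8), and {alpha_2, alpha_6} form two nodes joined by a triple edge (G_2). A semisimple Lie algebra decomposes uniquely as the direct sum of simple ideals, one per connected component of its Dynkin diagram, so g ≅ E_8 ⊕ G_2 (dimension 248 + 14 = 262).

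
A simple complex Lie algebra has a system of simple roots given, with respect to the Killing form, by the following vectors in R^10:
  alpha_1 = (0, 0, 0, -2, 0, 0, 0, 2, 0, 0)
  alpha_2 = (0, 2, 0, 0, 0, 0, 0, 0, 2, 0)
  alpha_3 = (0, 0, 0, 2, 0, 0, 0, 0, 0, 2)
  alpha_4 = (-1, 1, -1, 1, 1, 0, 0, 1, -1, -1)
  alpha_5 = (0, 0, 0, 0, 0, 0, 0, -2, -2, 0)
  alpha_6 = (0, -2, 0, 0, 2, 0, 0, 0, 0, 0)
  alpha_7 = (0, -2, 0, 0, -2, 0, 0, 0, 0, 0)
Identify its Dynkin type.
E7

Compute the Cartan integers a_ij = 2(alpha_i, alpha_j)/(alpha_j, alpha_j); the resulting 7x7 Cartan matrix is
[[2, 0, -1, 0, -1, 0, 0], [0, 2, 0, 0, -1, -1, -1], [-1, 0, 2, 0, 0, 0, 0], [0, 0, 0, 2, 0, 0, -1], [-1, -1, 0, 0, 2, 0, 0], [0, -1, 0, 0, 0, 2, 0], [0, -1, 0, -1, 0, 0, 2]].
All simple roots have the same length, so the diagram is simply laced. The associated Dynkin diagram is a chain of 6 nodes with one extra node attached to the third node from one end (E_7), so the type is E_7.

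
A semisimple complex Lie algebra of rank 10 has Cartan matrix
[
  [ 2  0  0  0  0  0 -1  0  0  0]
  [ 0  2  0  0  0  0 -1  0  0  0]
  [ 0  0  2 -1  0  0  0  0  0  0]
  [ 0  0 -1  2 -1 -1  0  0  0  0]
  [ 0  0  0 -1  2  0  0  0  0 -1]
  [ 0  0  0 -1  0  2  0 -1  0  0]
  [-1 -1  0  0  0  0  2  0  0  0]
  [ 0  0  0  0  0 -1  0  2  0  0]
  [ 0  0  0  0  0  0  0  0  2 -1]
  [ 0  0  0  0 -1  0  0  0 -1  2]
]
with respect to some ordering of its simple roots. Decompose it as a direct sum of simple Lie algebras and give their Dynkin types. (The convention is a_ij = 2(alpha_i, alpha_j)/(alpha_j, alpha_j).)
A_3 (sl(4)) ⊕ E_7

The diagram associated to this matrix has two connected components: the simple roots {alpha_1, alpha_2, alpha_7} form a chain of 3 nodes with single edges (A_3), and {alpha_3, alpha_4, alpha_5, alpha_6, alpha_8, alpha_9, alpha_10} form a chain of 6 nodes with one extra node attached to the third node from one end (E_7). A semisimple Lie algebra decomposes uniquely as the direct sum of simple ideals, one per connected component of its Dynkin diagram, so g ≅ A_3 ⊕ E_7 (dimension 15 + 133 = 148).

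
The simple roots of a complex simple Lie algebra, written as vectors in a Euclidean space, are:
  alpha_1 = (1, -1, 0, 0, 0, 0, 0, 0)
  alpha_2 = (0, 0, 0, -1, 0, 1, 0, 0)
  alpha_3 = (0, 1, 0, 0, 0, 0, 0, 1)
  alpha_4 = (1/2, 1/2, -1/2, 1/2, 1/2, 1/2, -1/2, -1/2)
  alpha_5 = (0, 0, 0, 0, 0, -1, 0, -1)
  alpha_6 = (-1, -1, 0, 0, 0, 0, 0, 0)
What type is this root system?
E_6

Compute the Cartan integers a_ij = 2(alpha_i, alpha_j)/(alpha_j, alpha_j); the resulting 6x6 Cartan matrix is
[[2, 0, -1, 0, 0, 0], [0, 2, 0, 0, -1, 0], [-1, 0, 2, 0, -1, -1], [0, 0, 0, 2, 0, -1], [0, -1, -1, 0, 2, 0], [0, 0, -1, -1, 0, 2]].
All simple roots have the same length, so the diagram is simply laced. The associated Dynkin diagram is a chain of 5 nodes with one extra node attached to the third node from one end (E_6), so the type is E_6.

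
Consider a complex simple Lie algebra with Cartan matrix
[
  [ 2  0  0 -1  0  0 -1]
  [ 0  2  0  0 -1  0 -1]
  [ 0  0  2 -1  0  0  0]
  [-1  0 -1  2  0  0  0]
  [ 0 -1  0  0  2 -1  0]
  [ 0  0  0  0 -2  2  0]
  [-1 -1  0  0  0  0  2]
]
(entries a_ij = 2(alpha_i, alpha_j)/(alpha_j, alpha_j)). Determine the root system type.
The matrix has rank 7 with 2's on the diagonal. Reading the off-diagonal entries as Dynkin edges (a single edge where a_ij = a_ji = -1; a double or triple edge where a_ij * a_ji = 2 or 3), the diagram is a chain of 7 nodes with a double edge at one end; the terminal node there is the unique long simple root (C_7). One simple-root ordering that puts it in standard form is (alpha_3, alpha_4, alpha_1, alpha_7, alpha_2, alpha_5, alpha_6). So the algebra is type C_7, i.e. sp(14).

C_7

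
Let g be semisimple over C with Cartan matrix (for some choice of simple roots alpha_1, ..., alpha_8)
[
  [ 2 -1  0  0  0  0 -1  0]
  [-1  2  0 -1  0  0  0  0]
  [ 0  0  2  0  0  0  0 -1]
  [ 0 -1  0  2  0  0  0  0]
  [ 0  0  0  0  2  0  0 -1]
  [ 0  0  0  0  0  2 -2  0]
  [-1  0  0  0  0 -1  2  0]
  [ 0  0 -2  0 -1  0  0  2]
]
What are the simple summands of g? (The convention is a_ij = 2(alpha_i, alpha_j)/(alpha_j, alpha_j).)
B3 ⊕ C5

The diagram associated to this matrix has two connected components: the simple roots {alpha_3, alpha_5, alpha_8} form a chain of 3 nodes with a double edge at one end; the terminal node there is the unique short simple root (B_3), and {alpha_1, alpha_2, alpha_4, alpha_6, alpha_7} form a chain of 5 nodes with a double edge at one end; the terminal node there is the unique long simple root (C_5). A semisimple Lie algebra decomposes uniquely as the direct sum of simple ideals, one per connected component of its Dynkin diagram, so g ≅ B_3 ⊕ C_5 (dimension 21 + 55 = 76).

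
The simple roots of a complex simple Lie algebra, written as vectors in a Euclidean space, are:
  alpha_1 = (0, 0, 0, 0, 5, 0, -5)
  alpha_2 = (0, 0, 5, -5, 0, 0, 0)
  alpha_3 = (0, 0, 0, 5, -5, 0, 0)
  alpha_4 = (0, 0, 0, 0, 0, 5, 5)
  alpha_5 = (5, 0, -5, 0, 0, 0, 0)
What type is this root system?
Compute the Cartan integers a_ij = 2(alpha_i, alpha_j)/(alpha_j, alpha_j); the resulting 5x5 Cartan matrix is
[[2, 0, -1, -1, 0], [0, 2, -1, 0, -1], [-1, -1, 2, 0, 0], [-1, 0, 0, 2, 0], [0, -1, 0, 0, 2]].
All simple roots have the same length, so the diagram is simply laced. The associated Dynkin diagram is a chain of 5 nodes with single edges (A_5), so the type is A_5 (the algebra sl(6)).

A_5 (sl(6))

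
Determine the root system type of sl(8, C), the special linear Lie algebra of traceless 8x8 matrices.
A_7 (sl(8))

This is sl(8), which has dimension 8^2 - 1 = 63 and rank 8 - 1 = 7 (a Cartan subalgebra is the diagonal traceless matrices). In the classification of classical Lie algebras, the special linear algebra sl(n+1) has type A_n; here n = 7, so the Dynkin diagram is a chain of 7 nodes with single edges (A_7). Hence the type is A_7.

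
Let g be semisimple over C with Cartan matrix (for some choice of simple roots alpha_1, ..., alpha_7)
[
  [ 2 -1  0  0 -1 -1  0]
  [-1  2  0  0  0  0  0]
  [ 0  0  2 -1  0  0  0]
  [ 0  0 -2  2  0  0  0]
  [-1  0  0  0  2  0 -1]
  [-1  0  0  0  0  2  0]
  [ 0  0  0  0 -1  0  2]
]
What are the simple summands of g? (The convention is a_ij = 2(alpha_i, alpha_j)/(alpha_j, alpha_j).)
The diagram associated to this matrix has two connected components: the simple roots {alpha_3, alpha_4} form a chain of 2 nodes with a double edge at one end; the terminal node there is the unique short simple root (B_2), and {alpha_1, alpha_2, alpha_5, alpha_6, alpha_7} form a chain of 3 nodes with a fork of two nodes at one end (D_5). A semisimple Lie algebra decomposes uniquely as the direct sum of simple ideals, one per connected component of its Dynkin diagram, so g ≅ B_2 ⊕ D_5 (dimension 10 + 45 = 55).

B_2 + D_5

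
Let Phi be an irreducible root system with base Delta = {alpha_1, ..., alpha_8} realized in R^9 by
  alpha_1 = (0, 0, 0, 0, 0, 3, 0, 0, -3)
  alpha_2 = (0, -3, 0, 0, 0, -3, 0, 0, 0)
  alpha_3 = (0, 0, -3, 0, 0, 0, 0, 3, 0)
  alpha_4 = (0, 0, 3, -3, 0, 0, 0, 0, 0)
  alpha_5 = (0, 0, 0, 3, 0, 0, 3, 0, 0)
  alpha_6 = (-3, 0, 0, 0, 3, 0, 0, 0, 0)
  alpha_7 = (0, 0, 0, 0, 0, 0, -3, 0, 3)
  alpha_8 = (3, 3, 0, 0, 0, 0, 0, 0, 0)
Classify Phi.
type A_8

Compute the Cartan integers a_ij = 2(alpha_i, alpha_j)/(alpha_j, alpha_j); the resulting 8x8 Cartan matrix is
[[2, -1, 0, 0, 0, 0, -1, 0], [-1, 2, 0, 0, 0, 0, 0, -1], [0, 0, 2, -1, 0, 0, 0, 0], [0, 0, -1, 2, -1, 0, 0, 0], [0, 0, 0, -1, 2, 0, -1, 0], [0, 0, 0, 0, 0, 2, 0, -1], [-1, 0, 0, 0, -1, 0, 2, 0], [0, -1, 0, 0, 0, -1, 0, 2]].
All simple roots have the same length, so the diagram is simply laced. The associated Dynkin diagram is a chain of 8 nodes with single edges (A_8), so the type is A_8 (the algebra sl(9)).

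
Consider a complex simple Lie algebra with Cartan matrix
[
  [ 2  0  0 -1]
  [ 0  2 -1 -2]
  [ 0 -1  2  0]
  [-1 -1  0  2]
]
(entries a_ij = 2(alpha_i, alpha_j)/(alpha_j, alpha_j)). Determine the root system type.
The matrix has rank 4 with 2's on the diagonal. Reading the off-diagonal entries as Dynkin edges (a single edge where a_ij = a_ji = -1; a double or triple edge where a_ij * a_ji = 2 or 3), the diagram is a chain of 4 nodes with a double edge between the middle two (F_4). One simple-root ordering that puts it in standard form is (alpha_3, alpha_2, alpha_4, alpha_1). So the algebra is type F_4.

F_4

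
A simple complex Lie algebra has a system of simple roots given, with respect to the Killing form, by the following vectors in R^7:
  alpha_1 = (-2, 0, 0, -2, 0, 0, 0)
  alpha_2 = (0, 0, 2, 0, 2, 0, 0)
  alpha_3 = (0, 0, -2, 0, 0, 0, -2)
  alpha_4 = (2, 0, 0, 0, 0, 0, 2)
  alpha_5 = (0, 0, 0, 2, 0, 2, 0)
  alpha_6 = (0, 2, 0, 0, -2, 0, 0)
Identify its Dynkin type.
A6

Compute the Cartan integers a_ij = 2(alpha_i, alpha_j)/(alpha_j, alpha_j); the resulting 6x6 Cartan matrix is
[[2, 0, 0, -1, -1, 0], [0, 2, -1, 0, 0, -1], [0, -1, 2, -1, 0, 0], [-1, 0, -1, 2, 0, 0], [-1, 0, 0, 0, 2, 0], [0, -1, 0, 0, 0, 2]].
All simple roots have the same length, so the diagram is simply laced. The associated Dynkin diagram is a chain of 6 nodes with single edges (A_6), so the type is A_6 (the algebra sl(7)).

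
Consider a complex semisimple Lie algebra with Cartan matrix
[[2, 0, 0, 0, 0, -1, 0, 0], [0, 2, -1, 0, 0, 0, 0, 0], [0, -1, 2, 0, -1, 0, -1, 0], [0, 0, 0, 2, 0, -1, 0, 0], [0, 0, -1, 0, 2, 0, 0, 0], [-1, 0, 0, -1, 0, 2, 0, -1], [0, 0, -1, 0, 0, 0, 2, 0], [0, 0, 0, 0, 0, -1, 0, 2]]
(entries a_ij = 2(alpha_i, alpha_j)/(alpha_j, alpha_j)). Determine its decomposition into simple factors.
The diagram associated to this matrix has two connected components: the simple roots {alpha_1, alpha_4, alpha_6, alpha_8} form a chain of 2 nodes with a fork of two nodes at one end (D_4), and {alpha_2, alpha_3, alpha_5, alpha_7} form a chain of 2 nodes with a fork of two nodes at one end (D_4). A semisimple Lie algebra decomposes uniquely as the direct sum of simple ideals, one per connected component of its Dynkin diagram, so g ≅ D_4 ⊕ D_4 (dimension 28 + 28 = 56).

type D_4 ⊕ type D_4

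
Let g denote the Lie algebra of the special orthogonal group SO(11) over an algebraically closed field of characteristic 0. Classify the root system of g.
This is so(11) with 11 odd, which has dimension 11(11-1)/2 = 55 and rank (11-1)/2 = 5. In the classification of classical Lie algebras, the orthogonal algebra so(2n+1) in an odd number of variables has type B_n; here n = 5, so the Dynkin diagram is a chain of 5 nodes with a double edge at one end; the terminal node there is the unique short simple root (B_5). Hence the type is B_5.

B_5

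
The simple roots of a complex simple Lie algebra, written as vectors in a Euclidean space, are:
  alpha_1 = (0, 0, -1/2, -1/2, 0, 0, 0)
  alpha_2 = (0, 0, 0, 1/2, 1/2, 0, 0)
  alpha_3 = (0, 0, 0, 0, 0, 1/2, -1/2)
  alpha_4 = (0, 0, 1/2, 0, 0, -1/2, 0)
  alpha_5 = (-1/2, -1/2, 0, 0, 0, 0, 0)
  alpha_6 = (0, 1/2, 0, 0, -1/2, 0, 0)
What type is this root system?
Compute the Cartan integers a_ij = 2(alpha_i, alpha_j)/(alpha_j, alpha_j); the resulting 6x6 Cartan matrix is
[[2, -1, 0, -1, 0, 0], [-1, 2, 0, 0, 0, -1], [0, 0, 2, -1, 0, 0], [-1, 0, -1, 2, 0, 0], [0, 0, 0, 0, 2, -1], [0, -1, 0, 0, -1, 2]].
All simple roots have the same length, so the diagram is simply laced. The associated Dynkin diagram is a chain of 6 nodes with single edges (A_6), so the type is A_6 (the algebra sl(7)).

type A_6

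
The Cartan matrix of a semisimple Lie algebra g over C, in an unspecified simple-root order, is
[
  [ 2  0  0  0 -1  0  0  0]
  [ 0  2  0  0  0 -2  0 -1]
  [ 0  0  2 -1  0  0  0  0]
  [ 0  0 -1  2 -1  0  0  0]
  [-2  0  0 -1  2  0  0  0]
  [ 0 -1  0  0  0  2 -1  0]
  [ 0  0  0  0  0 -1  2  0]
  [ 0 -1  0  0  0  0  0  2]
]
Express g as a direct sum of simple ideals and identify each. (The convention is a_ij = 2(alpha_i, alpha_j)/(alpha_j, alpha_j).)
B4 ⊕ F4

The diagram associated to this matrix has two connected components: the simple roots {alpha_1, alpha_3, alpha_4, alpha_5} form a chain of 4 nodes with a double edge at one end; the terminal node there is the unique short simple root (B_4), and {alpha_2, alpha_6, alpha_7, alpha_8} form a chain of 4 nodes with a double edge between the middle two (F_4). A semisimple Lie algebra decomposes uniquely as the direct sum of simple ideals, one per connected component of its Dynkin diagram, so g ≅ B_4 ⊕ F_4 (dimension 36 + 52 = 88).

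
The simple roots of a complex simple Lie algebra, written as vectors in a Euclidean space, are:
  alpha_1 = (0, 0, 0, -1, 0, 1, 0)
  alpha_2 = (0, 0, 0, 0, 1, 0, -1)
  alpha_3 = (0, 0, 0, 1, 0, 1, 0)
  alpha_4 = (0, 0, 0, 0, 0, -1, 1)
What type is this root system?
Compute the Cartan integers a_ij = 2(alpha_i, alpha_j)/(alpha_j, alpha_j); the resulting 4x4 Cartan matrix is
[[2, 0, 0, -1], [0, 2, 0, -1], [0, 0, 2, -1], [-1, -1, -1, 2]].
All simple roots have the same length, so the diagram is simply laced. The associated Dynkin diagram is a chain of 2 nodes with a fork of two nodes at one end (D_4), so the type is D_4 (the algebra so(8)).

D_4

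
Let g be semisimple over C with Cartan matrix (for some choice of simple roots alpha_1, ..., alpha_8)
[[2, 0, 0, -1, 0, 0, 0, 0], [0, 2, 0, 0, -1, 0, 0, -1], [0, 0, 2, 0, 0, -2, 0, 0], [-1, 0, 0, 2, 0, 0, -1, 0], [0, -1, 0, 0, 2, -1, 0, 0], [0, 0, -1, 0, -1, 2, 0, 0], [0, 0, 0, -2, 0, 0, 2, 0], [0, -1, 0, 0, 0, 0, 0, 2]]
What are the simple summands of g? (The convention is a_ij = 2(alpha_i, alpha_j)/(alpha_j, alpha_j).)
The diagram associated to this matrix has two connected components: the simple roots {alpha_1, alpha_4, alpha_7} form a chain of 3 nodes with a double edge at one end; the terminal node there is the unique long simple root (C_3), and {alpha_2, alpha_3, alpha_5, alpha_6, alpha_8} form a chain of 5 nodes with a double edge at one end; the terminal node there is the unique long simple root (C_5). A semisimple Lie algebra decomposes uniquely as the direct sum of simple ideals, one per connected component of its Dynkin diagram, so g ≅ C_3 ⊕ C_5 (dimension 21 + 55 = 76).

C_3 (sp(6)) + C_5 (sp(10))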